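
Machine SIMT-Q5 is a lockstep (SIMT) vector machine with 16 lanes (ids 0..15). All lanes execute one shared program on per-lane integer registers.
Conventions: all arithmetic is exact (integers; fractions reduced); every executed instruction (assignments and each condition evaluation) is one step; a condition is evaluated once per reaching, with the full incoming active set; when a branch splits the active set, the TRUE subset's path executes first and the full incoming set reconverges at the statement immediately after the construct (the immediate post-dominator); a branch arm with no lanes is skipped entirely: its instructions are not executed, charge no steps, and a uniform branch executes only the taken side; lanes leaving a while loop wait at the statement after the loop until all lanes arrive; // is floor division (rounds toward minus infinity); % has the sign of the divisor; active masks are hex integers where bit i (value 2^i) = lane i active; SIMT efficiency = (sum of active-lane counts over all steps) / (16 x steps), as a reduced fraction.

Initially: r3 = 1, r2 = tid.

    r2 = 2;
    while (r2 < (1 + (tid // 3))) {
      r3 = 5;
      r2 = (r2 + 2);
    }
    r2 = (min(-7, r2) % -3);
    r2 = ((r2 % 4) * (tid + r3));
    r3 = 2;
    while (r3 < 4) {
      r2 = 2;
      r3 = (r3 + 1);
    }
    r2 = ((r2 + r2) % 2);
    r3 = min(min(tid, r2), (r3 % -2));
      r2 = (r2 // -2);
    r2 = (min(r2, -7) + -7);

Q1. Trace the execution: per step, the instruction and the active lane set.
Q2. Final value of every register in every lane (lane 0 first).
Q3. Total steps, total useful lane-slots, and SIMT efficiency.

step 0: r2 <- 2                      0xffff
step 1: eval (r2 < (1 + (tid // 3))) 0xffff
step 2: r3 <- 5                      0xffc0
step 3: r2 <- (r2 + 2)               0xffc0
step 4: eval (r2 < (1 + (tid // 3))) 0xffc0
step 5: r3 <- 5                      0xf000
step 6: r2 <- (r2 + 2)               0xf000
step 7: eval (r2 < (1 + (tid // 3))) 0xf000
step 8: r2 <- (min(-7, r2) % -3)     0xffff
step 9: r2 <- ((r2 % 4) * (tid + r3)) 0xffff
step 10: r3 <- 2                      0xffff
step 11: eval (r3 < 4)                0xffff
step 12: r2 <- 2                      0xffff
step 13: r3 <- (r3 + 1)               0xffff
step 14: eval (r3 < 4)                0xffff
step 15: r2 <- 2                      0xffff
step 16: r3 <- (r3 + 1)               0xffff
step 17: eval (r3 < 4)                0xffff
step 18: r2 <- ((r2 + r2) % 2)        0xffff
step 19: r3 <- min(min(tid, r2), (r3 % -2)) 0xffff
step 20: r2 <- (r2 // -2)             0xffff
step 21: r2 <- (min(r2, -7) + -7)     0xffff

Answer: 22 steps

r3: 0,0,0,0,0,0,0,0,0,0,0,0,0,0,0,0
r2: -14,-14,-14,-14,-14,-14,-14,-14,-14,-14,-14,-14,-14,-14,-14,-14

steps = 22; useful = 298; efficiency = 298/352 = 149/176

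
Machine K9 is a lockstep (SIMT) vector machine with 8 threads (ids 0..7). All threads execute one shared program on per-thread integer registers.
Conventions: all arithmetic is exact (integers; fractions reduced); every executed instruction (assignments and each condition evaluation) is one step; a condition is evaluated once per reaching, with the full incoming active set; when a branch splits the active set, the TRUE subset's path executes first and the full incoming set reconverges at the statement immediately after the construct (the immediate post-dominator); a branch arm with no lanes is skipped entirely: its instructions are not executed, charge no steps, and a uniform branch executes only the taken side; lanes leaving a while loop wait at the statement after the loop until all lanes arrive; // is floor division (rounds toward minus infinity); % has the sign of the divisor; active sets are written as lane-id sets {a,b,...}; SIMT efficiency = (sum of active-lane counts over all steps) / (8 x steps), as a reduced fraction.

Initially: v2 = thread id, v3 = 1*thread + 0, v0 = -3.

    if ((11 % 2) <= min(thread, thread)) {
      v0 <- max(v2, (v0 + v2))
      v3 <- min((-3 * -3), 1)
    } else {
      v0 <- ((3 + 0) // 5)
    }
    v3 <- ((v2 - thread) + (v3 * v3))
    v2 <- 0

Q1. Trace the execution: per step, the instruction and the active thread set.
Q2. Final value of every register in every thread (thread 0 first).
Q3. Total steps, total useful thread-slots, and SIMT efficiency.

step 0: eval ((11 % 2) <= min(thread, thread)) {0,1,2,3,4,5,6,7}
step 1: v0 <- max(v2, (v0 + v2))     {1,2,3,4,5,6,7}
step 2: v3 <- min((-3 * -3), 1)      {1,2,3,4,5,6,7}
step 3: v0 <- ((3 + 0) // 5)         {0}
step 4: v3 <- ((v2 - thread) + (v3 * v3)) {0,1,2,3,4,5,6,7}
step 5: v2 <- 0                      {0,1,2,3,4,5,6,7}

Answer: 6 steps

v2: 0,0,0,0,0,0,0,0
v3: 0,1,1,1,1,1,1,1
v0: 0,1,2,3,4,5,6,7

steps = 6; useful = 39; efficiency = 39/48 = 13/16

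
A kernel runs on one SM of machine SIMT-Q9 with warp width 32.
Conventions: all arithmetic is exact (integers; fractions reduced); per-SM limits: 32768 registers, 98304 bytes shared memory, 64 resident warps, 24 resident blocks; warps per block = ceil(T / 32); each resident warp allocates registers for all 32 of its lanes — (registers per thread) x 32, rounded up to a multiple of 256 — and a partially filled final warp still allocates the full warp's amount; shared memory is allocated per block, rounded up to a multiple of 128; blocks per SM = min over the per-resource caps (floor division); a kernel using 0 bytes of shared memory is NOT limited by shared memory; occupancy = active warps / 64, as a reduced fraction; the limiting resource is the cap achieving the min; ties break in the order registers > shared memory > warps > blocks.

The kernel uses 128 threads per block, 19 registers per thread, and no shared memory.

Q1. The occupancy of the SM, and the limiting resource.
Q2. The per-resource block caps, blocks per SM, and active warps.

Answer: occupancy 5/8, limited by registers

registers: 10 blocks
shared memory: no limit (kernel uses none)
warps: 16 blocks
blocks: 24 blocks

Answer: 10 blocks, 40 active warps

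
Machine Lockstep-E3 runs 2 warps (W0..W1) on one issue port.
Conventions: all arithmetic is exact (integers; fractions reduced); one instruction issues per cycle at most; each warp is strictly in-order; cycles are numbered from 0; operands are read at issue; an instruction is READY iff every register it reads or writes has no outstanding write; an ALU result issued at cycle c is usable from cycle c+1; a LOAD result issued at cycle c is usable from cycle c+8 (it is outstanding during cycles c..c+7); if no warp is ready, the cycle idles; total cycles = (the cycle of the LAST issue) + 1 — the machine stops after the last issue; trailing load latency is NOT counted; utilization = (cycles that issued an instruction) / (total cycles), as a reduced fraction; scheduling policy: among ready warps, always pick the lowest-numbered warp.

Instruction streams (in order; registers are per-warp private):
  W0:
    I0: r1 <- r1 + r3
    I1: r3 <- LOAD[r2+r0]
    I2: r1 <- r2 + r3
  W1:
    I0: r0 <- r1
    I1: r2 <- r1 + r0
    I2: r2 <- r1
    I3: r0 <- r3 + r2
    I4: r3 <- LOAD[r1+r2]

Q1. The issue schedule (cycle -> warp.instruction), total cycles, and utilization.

cycle 0: W0.I0
cycle 1: W0.I1
cycle 2: W1.I0
cycle 3: W1.I1
cycle 4: W1.I2
cycle 5: W1.I3
cycle 6: W1.I4
cycle 7: idle
cycle 8: idle
cycle 9: W0.I2

Answer: 10 cycles, utilization 4/5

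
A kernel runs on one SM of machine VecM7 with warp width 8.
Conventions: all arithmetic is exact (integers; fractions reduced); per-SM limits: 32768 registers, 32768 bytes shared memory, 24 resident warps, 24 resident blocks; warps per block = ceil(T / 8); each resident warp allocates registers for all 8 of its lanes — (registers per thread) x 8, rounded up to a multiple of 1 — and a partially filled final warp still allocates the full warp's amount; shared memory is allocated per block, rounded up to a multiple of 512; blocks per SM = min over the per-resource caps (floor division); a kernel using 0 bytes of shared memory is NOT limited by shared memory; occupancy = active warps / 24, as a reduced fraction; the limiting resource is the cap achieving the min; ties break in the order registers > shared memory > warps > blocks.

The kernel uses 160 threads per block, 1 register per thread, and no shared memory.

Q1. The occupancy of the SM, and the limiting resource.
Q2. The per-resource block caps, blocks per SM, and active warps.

Answer: occupancy 5/6, limited by warps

registers: 204 blocks
shared memory: no limit (kernel uses none)
warps: 1 block
blocks: 24 blocks

Answer: 1 block, 20 active warps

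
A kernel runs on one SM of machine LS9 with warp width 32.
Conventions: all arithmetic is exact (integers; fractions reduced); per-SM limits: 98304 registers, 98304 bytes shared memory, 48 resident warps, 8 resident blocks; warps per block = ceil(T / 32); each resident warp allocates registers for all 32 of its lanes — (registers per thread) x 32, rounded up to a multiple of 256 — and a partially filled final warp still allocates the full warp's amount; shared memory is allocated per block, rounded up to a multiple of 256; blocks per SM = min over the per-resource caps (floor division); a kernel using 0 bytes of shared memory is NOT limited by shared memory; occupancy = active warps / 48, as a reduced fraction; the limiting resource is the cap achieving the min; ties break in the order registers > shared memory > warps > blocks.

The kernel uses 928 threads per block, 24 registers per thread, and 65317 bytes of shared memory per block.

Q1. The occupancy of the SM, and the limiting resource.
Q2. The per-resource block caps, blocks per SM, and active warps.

Answer: occupancy 29/48, limited by shared memory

registers: 4 blocks
shared memory: 1 block
warps: 1 block
blocks: 8 blocks

Answer: 1 block, 29 active warps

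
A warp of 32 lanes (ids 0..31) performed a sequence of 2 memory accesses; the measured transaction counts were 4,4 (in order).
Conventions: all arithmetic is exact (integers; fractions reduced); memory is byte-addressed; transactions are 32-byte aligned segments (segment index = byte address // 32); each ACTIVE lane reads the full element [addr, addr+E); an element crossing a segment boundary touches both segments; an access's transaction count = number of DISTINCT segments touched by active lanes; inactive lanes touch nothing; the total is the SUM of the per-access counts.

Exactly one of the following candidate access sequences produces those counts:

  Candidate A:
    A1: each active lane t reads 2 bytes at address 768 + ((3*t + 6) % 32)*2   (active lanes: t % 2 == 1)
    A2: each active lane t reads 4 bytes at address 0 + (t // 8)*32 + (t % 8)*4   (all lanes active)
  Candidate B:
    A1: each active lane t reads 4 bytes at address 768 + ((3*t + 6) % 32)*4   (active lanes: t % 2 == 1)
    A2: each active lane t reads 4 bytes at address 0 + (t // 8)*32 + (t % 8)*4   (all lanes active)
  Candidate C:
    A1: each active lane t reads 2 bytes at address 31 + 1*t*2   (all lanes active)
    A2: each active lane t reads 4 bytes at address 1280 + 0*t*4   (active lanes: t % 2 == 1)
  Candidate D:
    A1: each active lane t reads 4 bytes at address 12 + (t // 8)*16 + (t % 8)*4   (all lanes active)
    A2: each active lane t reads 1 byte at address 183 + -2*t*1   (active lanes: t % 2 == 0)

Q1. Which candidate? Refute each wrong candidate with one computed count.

A: A1 gives 2 transactions, not 4
C: A1 gives 3 transactions, not 4
D: A1 gives 3 transactions, not 4
B: all counts match (4,4)

Answer: B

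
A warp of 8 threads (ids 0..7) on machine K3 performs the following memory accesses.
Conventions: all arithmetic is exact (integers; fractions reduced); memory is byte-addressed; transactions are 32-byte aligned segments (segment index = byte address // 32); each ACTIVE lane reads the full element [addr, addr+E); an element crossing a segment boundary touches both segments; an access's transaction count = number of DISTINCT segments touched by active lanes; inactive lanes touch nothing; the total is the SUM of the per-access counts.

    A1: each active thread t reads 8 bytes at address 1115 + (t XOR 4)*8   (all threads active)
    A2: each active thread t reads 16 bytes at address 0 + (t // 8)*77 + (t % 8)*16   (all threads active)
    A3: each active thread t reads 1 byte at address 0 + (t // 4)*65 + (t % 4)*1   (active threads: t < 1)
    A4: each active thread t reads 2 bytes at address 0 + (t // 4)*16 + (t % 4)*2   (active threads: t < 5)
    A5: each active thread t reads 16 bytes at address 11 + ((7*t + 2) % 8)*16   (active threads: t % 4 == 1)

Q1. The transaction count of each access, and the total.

A1: 3 transactions
A2: 4 transactions
A3: 1 transaction
A4: 1 transaction
A5: 4 transactions

Answer: 3,4,1,1,4; total 13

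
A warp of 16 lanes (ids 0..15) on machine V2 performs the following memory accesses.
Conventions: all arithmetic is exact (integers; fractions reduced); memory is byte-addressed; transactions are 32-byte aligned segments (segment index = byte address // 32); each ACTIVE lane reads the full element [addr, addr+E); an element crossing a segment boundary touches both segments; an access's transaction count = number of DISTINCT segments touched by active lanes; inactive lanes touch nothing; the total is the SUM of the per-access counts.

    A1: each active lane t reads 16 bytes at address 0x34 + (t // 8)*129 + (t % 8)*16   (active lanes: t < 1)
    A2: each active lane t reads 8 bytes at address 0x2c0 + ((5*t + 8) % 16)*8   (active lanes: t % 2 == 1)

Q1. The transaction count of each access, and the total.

A1: 2 transactions
A2: 4 transactions

Answer: 2,4; total 6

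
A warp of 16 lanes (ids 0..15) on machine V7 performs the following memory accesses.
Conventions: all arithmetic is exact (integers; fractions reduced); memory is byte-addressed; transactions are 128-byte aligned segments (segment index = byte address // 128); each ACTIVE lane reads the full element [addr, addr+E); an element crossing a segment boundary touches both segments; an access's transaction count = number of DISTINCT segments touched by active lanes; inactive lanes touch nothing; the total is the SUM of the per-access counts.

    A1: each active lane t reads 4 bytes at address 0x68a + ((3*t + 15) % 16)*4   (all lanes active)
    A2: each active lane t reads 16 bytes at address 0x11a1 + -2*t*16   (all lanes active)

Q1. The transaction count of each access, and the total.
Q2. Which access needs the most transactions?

A1: 1 transaction
A2: 5 transactions

Answer: 1,5; total 6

Answer: A2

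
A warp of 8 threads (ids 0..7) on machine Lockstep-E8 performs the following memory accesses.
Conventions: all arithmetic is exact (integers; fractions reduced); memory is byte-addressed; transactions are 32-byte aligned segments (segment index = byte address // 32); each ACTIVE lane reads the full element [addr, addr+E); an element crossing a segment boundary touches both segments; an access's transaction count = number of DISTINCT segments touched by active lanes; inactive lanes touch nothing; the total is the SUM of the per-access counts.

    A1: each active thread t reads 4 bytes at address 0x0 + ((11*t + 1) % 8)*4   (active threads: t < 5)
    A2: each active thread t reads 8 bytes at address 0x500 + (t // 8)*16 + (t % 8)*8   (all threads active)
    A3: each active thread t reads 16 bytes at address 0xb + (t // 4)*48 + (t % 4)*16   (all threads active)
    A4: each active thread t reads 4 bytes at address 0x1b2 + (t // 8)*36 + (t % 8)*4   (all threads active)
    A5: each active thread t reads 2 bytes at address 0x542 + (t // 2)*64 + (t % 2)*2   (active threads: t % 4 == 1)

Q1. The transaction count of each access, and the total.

A1: 1 transaction
A2: 2 transactions
A3: 4 transactions
A4: 2 transactions
A5: 2 transactions

Answer: 1,2,4,2,2; total 11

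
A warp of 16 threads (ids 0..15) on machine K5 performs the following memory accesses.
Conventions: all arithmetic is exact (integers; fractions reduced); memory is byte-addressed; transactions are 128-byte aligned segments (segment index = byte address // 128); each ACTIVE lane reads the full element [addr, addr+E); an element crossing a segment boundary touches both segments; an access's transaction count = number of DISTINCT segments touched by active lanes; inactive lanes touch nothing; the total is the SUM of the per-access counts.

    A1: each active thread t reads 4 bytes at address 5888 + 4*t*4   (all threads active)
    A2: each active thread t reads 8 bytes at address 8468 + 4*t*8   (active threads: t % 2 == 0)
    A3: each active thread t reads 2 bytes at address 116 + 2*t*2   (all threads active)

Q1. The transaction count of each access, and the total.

A1: 2 transactions
A2: 4 transactions
A3: 2 transactions

Answer: 2,4,2; total 8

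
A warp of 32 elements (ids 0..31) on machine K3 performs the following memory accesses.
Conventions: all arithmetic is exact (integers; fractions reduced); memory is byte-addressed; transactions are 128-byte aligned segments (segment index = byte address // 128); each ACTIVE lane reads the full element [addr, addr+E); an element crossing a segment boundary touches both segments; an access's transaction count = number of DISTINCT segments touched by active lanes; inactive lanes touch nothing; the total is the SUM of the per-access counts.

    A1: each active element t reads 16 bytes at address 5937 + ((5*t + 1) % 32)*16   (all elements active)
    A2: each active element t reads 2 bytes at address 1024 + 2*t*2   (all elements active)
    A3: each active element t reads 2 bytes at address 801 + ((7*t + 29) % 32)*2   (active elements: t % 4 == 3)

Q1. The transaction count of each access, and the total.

A1: 5 transactions
A2: 1 transaction
A3: 1 transaction

Answer: 5,1,1; total 7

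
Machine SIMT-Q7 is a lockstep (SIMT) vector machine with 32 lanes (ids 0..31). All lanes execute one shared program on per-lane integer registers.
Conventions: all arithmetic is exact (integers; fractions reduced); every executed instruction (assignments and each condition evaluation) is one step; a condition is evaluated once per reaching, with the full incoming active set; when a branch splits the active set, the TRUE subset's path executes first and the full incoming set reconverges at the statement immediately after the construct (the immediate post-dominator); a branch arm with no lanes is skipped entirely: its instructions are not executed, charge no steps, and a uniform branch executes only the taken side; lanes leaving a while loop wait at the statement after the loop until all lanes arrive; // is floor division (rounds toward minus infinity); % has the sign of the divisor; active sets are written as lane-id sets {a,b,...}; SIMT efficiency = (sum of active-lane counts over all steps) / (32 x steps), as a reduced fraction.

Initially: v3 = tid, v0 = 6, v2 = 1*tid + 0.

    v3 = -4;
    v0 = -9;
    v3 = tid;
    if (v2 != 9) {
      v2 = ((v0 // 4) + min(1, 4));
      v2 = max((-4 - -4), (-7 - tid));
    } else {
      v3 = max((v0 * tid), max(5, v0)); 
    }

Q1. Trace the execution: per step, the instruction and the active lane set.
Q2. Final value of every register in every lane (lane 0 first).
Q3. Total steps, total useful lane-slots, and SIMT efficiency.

step 0: v3 <- -4                     {0,1,2,3,4,5,6,7,8,9,10,11,12,13,14,15,16,17,18,19,20,21,22,23,24,25,26,27,28,29,30,31}
step 1: v0 <- -9                     {0,1,2,3,4,5,6,7,8,9,10,11,12,13,14,15,16,17,18,19,20,21,22,23,24,25,26,27,28,29,30,31}
step 2: v3 <- tid                    {0,1,2,3,4,5,6,7,8,9,10,11,12,13,14,15,16,17,18,19,20,21,22,23,24,25,26,27,28,29,30,31}
step 3: eval (v2 != 9)               {0,1,2,3,4,5,6,7,8,9,10,11,12,13,14,15,16,17,18,19,20,21,22,23,24,25,26,27,28,29,30,31}
step 4: v2 <- ((v0 // 4) + min(1, 4)) {0,1,2,3,4,5,6,7,8,10,11,12,13,14,15,16,17,18,19,20,21,22,23,24,25,26,27,28,29,30,31}
step 5: v2 <- max((-4 - -4), (-7 - tid)) {0,1,2,3,4,5,6,7,8,10,11,12,13,14,15,16,17,18,19,20,21,22,23,24,25,26,27,28,29,30,31}
step 6: v3 <- max((v0 * tid), max(5, v0)) {9}

Answer: 7 steps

v3: 0,1,2,3,4,5,6,7,8,5,10,11,12,13,14,15,16,17,18,19,20,21,22,23,24,25,26,27,28,29,30,31
v0: -9,-9,-9,-9,-9,-9,-9,-9,-9,-9,-9,-9,-9,-9,-9,-9,-9,-9,-9,-9,-9,-9,-9,-9,-9,-9,-9,-9,-9,-9,-9,-9
v2: 0,0,0,0,0,0,0,0,0,9,0,0,0,0,0,0,0,0,0,0,0,0,0,0,0,0,0,0,0,0,0,0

steps = 7; useful = 191; efficiency = 191/224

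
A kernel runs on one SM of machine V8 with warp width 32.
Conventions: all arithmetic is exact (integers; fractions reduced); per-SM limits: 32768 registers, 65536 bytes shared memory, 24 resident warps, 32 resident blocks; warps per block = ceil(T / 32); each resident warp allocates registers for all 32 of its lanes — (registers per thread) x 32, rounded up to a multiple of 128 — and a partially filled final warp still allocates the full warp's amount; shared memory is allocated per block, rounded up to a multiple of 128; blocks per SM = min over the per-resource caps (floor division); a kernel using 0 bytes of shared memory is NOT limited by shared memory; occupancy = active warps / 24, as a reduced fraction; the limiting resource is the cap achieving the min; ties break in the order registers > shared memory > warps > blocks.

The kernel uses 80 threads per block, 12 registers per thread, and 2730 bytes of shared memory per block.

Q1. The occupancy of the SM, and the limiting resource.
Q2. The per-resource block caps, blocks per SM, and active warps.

Answer: occupancy 1, limited by warps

registers: 28 blocks
shared memory: 23 blocks
warps: 8 blocks
blocks: 32 blocks

Answer: 8 blocks, 24 active warps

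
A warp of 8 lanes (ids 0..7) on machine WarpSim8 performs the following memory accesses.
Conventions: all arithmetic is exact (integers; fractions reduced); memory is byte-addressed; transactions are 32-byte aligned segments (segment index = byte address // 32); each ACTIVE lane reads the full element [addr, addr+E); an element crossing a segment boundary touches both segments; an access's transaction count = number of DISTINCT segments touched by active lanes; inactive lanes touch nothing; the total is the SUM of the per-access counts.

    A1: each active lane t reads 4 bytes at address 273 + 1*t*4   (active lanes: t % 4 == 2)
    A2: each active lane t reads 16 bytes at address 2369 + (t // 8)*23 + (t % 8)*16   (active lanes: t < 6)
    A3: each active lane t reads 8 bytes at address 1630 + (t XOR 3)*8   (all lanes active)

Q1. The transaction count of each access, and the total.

A1: 2 transactions
A2: 4 transactions
A3: 3 transactions

Answer: 2,4,3; total 9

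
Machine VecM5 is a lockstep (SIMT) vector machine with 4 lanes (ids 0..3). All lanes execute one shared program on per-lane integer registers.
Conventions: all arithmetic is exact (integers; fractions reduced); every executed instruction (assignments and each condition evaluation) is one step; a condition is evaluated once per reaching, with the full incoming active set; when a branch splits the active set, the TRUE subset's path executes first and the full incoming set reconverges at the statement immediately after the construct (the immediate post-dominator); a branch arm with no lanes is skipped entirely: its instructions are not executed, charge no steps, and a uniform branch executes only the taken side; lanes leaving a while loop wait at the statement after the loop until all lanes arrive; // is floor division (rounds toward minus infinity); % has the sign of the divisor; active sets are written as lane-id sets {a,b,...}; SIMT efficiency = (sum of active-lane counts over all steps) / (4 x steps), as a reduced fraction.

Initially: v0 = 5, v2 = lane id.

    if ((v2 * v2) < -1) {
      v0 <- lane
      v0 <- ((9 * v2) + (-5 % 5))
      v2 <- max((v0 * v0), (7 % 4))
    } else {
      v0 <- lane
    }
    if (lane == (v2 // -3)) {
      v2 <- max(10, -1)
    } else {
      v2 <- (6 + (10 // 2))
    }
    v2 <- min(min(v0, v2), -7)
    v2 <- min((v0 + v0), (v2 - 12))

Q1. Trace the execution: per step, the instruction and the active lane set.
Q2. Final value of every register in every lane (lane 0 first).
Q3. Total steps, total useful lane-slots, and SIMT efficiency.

step 0: eval ((v2 * v2) < -1)        {0,1,2,3}
step 1: v0 <- lane                   {0,1,2,3}
step 2: eval (lane == (v2 // -3))    {0,1,2,3}
step 3: v2 <- max(10, -1)            {0}
step 4: v2 <- (6 + (10 // 2))        {1,2,3}
step 5: v2 <- min(min(v0, v2), -7)   {0,1,2,3}
step 6: v2 <- min((v0 + v0), (v2 - 12)) {0,1,2,3}

Answer: 7 steps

v0: 0,1,2,3
v2: -19,-19,-19,-19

steps = 7; useful = 24; efficiency = 24/28 = 6/7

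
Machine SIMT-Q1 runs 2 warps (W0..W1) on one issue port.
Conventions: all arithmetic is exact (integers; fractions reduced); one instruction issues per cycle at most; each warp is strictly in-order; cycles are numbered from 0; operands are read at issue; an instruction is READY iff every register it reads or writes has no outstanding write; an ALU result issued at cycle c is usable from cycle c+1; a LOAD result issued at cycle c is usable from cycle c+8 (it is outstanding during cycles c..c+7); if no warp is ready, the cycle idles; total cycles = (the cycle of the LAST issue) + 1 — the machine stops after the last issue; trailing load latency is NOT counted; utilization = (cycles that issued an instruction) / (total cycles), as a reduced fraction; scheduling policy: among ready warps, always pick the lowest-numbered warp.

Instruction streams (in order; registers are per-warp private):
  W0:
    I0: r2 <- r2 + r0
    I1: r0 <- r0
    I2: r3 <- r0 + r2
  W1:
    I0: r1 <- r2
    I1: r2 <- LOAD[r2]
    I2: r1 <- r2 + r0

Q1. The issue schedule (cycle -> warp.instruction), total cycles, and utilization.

cycle 0: W0.I0
cycle 1: W0.I1
cycle 2: W0.I2
cycle 3: W1.I0
cycle 4: W1.I1
cycle 5: idle
cycle 6: idle
cycle 7: idle
cycle 8: idle
cycle 9: idle
cycle 10: idle
cycle 11: idle
cycle 12: W1.I2

Answer: 13 cycles, utilization 6/13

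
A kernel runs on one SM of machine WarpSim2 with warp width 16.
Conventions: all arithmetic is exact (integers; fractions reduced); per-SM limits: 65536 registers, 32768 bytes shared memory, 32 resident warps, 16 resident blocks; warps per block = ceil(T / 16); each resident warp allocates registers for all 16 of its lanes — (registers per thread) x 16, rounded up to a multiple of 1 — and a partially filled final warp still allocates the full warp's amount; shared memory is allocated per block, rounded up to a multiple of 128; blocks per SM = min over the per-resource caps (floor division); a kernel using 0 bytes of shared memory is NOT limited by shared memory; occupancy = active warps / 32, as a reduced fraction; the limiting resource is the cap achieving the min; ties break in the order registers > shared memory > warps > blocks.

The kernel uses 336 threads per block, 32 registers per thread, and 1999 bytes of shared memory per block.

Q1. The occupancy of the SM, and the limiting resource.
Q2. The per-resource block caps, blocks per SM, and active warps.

Answer: occupancy 21/32, limited by warps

registers: 6 blocks
shared memory: 16 blocks
warps: 1 block
blocks: 16 blocks

Answer: 1 block, 21 active warps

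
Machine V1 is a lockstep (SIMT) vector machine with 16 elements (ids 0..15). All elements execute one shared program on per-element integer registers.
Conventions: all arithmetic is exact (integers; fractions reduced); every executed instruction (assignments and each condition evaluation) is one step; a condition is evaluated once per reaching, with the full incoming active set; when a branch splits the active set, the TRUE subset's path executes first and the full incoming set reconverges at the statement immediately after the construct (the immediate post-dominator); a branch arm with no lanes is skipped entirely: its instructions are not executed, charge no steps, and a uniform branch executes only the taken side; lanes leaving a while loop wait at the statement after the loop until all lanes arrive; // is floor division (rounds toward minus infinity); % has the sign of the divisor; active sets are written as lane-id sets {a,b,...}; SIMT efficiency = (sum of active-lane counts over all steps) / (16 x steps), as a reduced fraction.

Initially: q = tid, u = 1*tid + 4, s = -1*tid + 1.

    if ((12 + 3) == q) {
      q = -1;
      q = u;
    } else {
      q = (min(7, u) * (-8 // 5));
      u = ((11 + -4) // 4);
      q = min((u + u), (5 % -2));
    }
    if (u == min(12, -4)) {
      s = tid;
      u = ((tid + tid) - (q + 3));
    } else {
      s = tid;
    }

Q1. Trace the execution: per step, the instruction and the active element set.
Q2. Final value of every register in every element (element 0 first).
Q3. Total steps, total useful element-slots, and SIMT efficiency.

step 0: eval ((12 + 3) == q)         {0,1,2,3,4,5,6,7,8,9,10,11,12,13,14,15}
step 1: q <- -1                      {15}
step 2: q <- u                       {15}
step 3: q <- (min(7, u) * (-8 // 5)) {0,1,2,3,4,5,6,7,8,9,10,11,12,13,14}
step 4: u <- ((11 + -4) // 4)        {0,1,2,3,4,5,6,7,8,9,10,11,12,13,14}
step 5: q <- min((u + u), (5 % -2))  {0,1,2,3,4,5,6,7,8,9,10,11,12,13,14}
step 6: eval (u == min(12, -4))      {0,1,2,3,4,5,6,7,8,9,10,11,12,13,14,15}
step 7: s <- tid                     {0,1,2,3,4,5,6,7,8,9,10,11,12,13,14,15}

Answer: 8 steps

q: -1,-1,-1,-1,-1,-1,-1,-1,-1,-1,-1,-1,-1,-1,-1,19
u: 1,1,1,1,1,1,1,1,1,1,1,1,1,1,1,19
s: 0,1,2,3,4,5,6,7,8,9,10,11,12,13,14,15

steps = 8; useful = 95; efficiency = 95/128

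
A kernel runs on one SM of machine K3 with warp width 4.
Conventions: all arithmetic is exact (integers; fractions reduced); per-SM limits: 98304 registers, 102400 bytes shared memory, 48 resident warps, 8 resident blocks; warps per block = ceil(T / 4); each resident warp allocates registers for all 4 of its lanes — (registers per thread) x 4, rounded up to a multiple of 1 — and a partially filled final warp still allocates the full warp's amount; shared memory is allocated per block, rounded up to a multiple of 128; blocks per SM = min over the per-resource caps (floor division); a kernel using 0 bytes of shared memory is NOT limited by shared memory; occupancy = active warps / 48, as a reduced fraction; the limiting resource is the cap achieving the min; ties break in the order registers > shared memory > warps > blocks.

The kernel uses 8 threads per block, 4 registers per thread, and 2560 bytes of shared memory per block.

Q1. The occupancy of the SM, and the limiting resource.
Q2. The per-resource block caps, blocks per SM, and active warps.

Answer: occupancy 1/3, limited by blocks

registers: 3072 blocks
shared memory: 40 blocks
warps: 24 blocks
blocks: 8 blocks

Answer: 8 blocks, 16 active warps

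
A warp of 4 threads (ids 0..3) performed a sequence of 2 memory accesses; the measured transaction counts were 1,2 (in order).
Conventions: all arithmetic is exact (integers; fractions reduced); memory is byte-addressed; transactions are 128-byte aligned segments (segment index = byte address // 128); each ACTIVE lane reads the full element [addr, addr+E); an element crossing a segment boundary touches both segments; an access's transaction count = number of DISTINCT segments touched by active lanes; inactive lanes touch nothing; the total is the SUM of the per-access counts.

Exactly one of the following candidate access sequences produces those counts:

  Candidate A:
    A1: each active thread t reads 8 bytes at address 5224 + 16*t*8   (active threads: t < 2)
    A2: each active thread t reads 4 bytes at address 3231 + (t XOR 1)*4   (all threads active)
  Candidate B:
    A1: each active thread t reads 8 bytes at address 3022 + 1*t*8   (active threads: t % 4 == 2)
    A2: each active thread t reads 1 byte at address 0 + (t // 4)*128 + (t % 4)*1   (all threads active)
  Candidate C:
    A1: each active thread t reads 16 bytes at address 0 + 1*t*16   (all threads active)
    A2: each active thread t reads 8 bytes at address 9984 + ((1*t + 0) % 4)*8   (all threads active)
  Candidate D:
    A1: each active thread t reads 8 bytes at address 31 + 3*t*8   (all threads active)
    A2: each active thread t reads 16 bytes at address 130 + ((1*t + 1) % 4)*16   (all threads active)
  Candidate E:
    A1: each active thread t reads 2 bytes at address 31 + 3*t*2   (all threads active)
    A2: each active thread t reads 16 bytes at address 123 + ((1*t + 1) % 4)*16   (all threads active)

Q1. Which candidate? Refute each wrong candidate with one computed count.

A: A1 gives 2 transactions, not 1
B: A2 gives 1 transaction, not 2
C: A2 gives 1 transaction, not 2
D: A2 gives 1 transaction, not 2
E: all counts match (1,2)

Answer: E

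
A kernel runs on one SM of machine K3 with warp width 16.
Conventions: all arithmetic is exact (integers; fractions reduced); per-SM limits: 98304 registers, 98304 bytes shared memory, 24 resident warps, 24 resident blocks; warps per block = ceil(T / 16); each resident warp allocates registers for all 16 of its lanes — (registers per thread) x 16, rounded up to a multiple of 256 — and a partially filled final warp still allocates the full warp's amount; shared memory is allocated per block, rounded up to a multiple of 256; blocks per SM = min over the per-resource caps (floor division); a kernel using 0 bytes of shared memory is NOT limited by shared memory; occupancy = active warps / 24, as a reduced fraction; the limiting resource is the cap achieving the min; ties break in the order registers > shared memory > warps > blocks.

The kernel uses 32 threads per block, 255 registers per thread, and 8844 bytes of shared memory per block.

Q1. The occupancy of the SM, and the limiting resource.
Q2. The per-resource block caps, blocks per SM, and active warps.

Answer: occupancy 5/6, limited by shared memory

registers: 12 blocks
shared memory: 10 blocks
warps: 12 blocks
blocks: 24 blocks

Answer: 10 blocks, 20 active warps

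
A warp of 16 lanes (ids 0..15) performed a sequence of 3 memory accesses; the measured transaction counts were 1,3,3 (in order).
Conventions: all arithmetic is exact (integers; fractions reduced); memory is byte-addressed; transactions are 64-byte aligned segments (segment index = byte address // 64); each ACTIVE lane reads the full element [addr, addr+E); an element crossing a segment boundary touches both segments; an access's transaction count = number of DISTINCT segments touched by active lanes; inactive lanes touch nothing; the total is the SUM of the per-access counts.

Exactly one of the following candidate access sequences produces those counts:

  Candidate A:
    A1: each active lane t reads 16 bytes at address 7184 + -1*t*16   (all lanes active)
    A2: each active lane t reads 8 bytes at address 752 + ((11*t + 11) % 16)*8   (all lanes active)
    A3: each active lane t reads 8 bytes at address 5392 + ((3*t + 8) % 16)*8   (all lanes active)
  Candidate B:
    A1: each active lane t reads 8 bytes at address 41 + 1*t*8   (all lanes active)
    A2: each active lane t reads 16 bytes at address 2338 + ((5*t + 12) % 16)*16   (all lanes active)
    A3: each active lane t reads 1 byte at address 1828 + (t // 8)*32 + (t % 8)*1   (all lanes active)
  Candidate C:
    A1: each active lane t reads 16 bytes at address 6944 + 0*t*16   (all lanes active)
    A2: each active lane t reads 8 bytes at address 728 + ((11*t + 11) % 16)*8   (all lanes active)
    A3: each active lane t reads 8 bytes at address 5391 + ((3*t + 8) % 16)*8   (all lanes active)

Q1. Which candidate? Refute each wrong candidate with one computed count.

A: A1 gives 5 transactions, not 1
B: A1 gives 3 transactions, not 1
C: all counts match (1,3,3)

Answer: C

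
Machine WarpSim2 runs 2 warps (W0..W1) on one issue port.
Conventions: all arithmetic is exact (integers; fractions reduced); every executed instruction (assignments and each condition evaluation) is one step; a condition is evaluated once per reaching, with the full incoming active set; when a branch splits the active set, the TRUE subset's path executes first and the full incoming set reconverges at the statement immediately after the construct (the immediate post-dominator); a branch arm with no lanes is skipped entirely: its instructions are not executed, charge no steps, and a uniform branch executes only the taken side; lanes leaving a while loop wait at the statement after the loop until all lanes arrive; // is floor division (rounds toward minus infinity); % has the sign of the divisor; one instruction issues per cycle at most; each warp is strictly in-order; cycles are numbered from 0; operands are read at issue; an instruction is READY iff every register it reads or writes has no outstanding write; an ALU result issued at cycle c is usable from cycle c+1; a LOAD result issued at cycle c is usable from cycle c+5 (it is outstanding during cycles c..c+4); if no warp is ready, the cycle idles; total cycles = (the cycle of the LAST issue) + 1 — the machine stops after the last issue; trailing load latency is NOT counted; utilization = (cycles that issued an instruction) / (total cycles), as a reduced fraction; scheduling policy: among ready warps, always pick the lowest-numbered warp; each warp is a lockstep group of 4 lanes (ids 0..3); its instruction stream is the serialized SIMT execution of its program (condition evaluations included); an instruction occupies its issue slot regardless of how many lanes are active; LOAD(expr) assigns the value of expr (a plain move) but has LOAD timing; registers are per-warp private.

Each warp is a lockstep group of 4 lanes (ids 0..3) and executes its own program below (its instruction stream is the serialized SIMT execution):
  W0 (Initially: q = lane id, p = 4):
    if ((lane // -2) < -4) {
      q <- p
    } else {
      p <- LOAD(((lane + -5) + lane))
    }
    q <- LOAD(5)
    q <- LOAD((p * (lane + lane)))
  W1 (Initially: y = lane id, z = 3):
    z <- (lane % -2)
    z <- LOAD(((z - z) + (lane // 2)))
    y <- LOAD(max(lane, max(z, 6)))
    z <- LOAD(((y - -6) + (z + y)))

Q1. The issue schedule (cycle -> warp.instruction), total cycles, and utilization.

cycle 0: W0.I0
cycle 1: W0.I1
cycle 2: W0.I2
cycle 3: W1.I0
cycle 4: W1.I1
cycle 5: idle
cycle 6: idle
cycle 7: W0.I3
cycle 8: idle
cycle 9: W1.I2
cycle 10: idle
cycle 11: idle
cycle 12: idle
cycle 13: idle
cycle 14: W1.I3

Answer: 15 cycles, utilization 8/15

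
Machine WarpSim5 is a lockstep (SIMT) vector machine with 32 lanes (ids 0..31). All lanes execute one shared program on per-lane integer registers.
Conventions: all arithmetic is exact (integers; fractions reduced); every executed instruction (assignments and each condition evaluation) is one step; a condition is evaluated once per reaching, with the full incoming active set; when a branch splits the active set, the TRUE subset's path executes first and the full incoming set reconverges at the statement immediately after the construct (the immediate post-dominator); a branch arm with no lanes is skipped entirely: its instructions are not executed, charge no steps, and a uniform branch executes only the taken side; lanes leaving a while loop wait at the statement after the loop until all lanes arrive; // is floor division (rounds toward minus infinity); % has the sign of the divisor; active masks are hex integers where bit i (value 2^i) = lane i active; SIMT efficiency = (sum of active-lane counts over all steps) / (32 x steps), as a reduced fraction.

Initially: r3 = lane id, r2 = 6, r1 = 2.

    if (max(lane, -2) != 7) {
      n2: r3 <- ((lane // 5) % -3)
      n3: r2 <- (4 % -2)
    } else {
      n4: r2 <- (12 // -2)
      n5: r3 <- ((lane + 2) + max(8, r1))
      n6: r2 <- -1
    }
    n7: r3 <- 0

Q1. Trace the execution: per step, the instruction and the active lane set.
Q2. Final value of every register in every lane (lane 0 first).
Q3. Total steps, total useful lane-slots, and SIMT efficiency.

step 0: eval (max(lane, -2) != 7)    0xffffffff
step 1: r3 <- ((lane // 5) % -3)     0xffffff7f
step 2: r2 <- (4 % -2)               0xffffff7f
step 3: r2 <- (12 // -2)             0x00000080
step 4: r3 <- ((lane + 2) + max(8, r1)) 0x00000080
step 5: r2 <- -1                     0x00000080
step 6: r3 <- 0                      0xffffffff

Answer: 7 steps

r3: 0,0,0,0,0,0,0,0,0,0,0,0,0,0,0,0,0,0,0,0,0,0,0,0,0,0,0,0,0,0,0,0
r2: 0,0,0,0,0,0,0,-1,0,0,0,0,0,0,0,0,0,0,0,0,0,0,0,0,0,0,0,0,0,0,0,0
r1: 2,2,2,2,2,2,2,2,2,2,2,2,2,2,2,2,2,2,2,2,2,2,2,2,2,2,2,2,2,2,2,2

steps = 7; useful = 129; efficiency = 129/224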